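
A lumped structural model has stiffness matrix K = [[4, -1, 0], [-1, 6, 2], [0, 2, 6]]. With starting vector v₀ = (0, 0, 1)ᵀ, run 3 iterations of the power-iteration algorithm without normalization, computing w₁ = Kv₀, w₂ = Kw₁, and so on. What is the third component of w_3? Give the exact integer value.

w1 = Kv₀ = (4·0 + (-1)·0 + 0·1; (-1)·0 + 6·0 + 2·1; 0·0 + 2·0 + 6·1) = (0, 2, 6)
w2 = Kw1 = (4·0 + (-1)·2 + 0·6; (-1)·0 + 6·2 + 2·6; 0·0 + 2·2 + 6·6) = (-2, 24, 40)
w3 = Kw2 = (-32, 226, 288)
The requested component of w3 is 288.

288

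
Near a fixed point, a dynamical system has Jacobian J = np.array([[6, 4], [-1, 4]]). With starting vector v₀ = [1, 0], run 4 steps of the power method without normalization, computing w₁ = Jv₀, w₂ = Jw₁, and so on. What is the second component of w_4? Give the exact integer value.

-440

w1 = Jv₀ = (6·1 + 4·0; (-1)·1 + 4·0) = (6, -1)
w2 = Jw1 = (6·6 + 4·(-1); (-1)·6 + 4·(-1)) = (32, -10)
w3 = Jw2 = (152, -72)
w4 = Jw3 = (624, -440)
The requested component of w4 is -440.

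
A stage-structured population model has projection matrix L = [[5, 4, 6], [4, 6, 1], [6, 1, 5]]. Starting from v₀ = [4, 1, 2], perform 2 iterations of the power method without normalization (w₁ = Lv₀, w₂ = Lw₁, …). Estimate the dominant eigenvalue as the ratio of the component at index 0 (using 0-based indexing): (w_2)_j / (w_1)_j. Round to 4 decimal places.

13.5000

w1 = Lv₀ = (5·4 + 4·1 + 6·2; 4·4 + 6·1 + 1·2; 6·4 + 1·1 + 5·2) = (36, 24, 35)
w2 = Lw1 = (5·36 + 4·24 + 6·35; 4·36 + 6·24 + 1·35; 6·36 + 1·24 + 5·35) = (486, 323, 415)
Ratio at component: 486 / 36 = 13.5000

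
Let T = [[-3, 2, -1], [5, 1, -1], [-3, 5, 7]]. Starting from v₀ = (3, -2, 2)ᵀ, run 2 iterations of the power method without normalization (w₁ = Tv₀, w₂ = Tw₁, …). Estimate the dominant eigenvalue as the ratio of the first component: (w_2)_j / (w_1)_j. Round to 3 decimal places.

w1 = Tv₀ = (-15, 11, -5)
w2 = Tw1 = (72, -59, 65)
Ratio at component: 72 / -15 = -4.800

λ ≈ -4.800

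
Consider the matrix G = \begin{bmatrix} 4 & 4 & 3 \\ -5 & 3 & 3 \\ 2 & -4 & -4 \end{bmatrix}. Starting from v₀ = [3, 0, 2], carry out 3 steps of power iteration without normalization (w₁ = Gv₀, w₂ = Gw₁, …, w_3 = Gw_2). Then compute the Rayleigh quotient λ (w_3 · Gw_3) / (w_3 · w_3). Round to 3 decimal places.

λ ≈ -0.250

w1 = Gv₀ = (4·3 + 4·0 + 3·2; (-5)·3 + 3·0 + 3·2; 2·3 + (-4)·0 + (-4)·2) = (18, -9, -2)
w2 = Gw1 = (4·18 + 4·(-9) + 3·(-2); (-5)·18 + 3·(-9) + 3·(-2); 2·18 + (-4)·(-9) + (-4)·(-2)) = (30, -123, 80)
w3 = Gw2 = (-132, -279, 232)
Gw3 = (-948, 519, -76)
w3·Gw3 = (-132)·(-948) + (-279)·519 + 232·(-76) = -37297; w3·w3 = (-132)·(-132) + (-279)·(-279) + 232·232 = 149089
λ ≈ -37297/149089 = -0.250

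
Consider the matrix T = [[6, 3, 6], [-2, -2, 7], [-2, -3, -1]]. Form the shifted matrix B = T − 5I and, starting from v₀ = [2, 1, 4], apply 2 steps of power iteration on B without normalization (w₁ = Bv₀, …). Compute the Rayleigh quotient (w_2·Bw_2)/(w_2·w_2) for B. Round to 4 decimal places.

-7.0952

B = T − 5I has rows (1, 3, 6); (-2, -7, 7); (-2, -3, -6)
w1 = Bv₀ = (29, 17, -31)
w2 = Bw1 = (-106, -394, 77)
Bw2 = (-826, 3509, 932)
w2·Bw2 = -1223226; w2·w2 = 172401; μ ≈ -1223226/172401 = -7.0952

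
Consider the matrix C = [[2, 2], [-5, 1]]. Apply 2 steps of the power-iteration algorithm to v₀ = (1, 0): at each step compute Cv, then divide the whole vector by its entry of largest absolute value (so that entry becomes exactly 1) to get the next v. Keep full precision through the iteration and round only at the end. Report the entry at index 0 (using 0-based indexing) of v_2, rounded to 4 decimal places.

0.4000

Cv0 = (2.00000, -5.00000); divide by -5.00000 → v1 = (-0.40000, 1.00000)
Cv1 = (1.20000, 3.00000); divide by 3.00000 → v2 = (0.40000, 1.00000)
Requested entry of v2: -6/-15 = 0.4000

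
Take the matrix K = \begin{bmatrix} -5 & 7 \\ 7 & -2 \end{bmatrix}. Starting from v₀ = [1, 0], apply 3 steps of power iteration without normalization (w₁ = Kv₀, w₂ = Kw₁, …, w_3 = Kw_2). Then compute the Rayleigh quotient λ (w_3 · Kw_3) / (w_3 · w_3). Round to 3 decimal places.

w1 = Kv₀ = (-5, 7)
w2 = Kw1 = (74, -49)
w3 = Kw2 = (-713, 616)
Kw3 = (7877, -6223)
w3·Kw3 = (-713)·7877 + 616·(-6223) = -9449669; w3·w3 = (-713)·(-713) + 616·616 = 887825
λ ≈ -9449669/887825 = -10.644

-10.644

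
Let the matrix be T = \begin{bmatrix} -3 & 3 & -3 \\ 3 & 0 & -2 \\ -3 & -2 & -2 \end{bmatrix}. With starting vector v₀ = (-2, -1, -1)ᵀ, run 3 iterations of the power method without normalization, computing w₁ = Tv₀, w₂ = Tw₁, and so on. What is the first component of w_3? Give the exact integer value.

264

w1 = Tv₀ = ((-3)·(-2) + 3·(-1) + (-3)·(-1); 3·(-2) + 0·(-1) + (-2)·(-1); (-3)·(-2) + (-2)·(-1) + (-2)·(-1)) = (6, -4, 10)
w2 = Tw1 = ((-3)·6 + 3·(-4) + (-3)·10; 3·6 + 0·(-4) + (-2)·10; (-3)·6 + (-2)·(-4) + (-2)·10) = (-60, -2, -30)
w3 = Tw2 = (264, -120, 244)
The requested component of w3 is 264.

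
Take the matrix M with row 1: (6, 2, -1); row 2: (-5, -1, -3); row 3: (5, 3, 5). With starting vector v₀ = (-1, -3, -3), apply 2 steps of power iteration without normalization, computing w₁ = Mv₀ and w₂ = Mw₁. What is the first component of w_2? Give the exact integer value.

w1 = Mv₀ = (6·(-1) + 2·(-3) + (-1)·(-3); (-5)·(-1) + (-1)·(-3) + (-3)·(-3); 5·(-1) + 3·(-3) + 5·(-3)) = (-9, 17, -29)
w2 = Mw1 = (6·(-9) + 2·17 + (-1)·(-29); (-5)·(-9) + (-1)·17 + (-3)·(-29); 5·(-9) + 3·17 + 5·(-29)) = (9, 115, -139)
The requested component of w2 is 9.

9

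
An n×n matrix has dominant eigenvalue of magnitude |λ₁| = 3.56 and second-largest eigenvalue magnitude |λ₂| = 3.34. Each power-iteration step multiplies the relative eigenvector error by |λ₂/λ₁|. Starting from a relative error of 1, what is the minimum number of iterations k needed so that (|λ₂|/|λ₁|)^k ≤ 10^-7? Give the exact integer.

|λ₂/λ₁| = 3.34/3.56 = 0.93820
Need k ≥ ln(10^-7) / ln(0.93820) = -16.1181 / -0.0638 ≈ 252.675
Smallest integer k satisfying the bound: 253

253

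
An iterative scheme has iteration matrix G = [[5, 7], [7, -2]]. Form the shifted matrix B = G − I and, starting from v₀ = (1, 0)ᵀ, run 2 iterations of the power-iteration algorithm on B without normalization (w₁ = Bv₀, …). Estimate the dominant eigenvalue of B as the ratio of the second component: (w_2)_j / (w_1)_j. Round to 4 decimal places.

B = G − I has rows (4, 7); (7, -3)
w1 = Bv₀ = (4·1 + 7·0; 7·1 + (-3)·0) = (4, 7)
w2 = Bw1 = (4·4 + 7·7; 7·4 + (-3)·7) = (65, 7)
Ratio: 7/7 = 1.0000

μ ≈ 1.0000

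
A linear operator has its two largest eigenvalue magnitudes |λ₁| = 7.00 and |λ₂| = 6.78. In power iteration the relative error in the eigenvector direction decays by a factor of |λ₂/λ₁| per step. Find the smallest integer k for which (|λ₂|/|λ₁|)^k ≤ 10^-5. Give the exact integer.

361

|λ₂/λ₁| = 6.78/7.00 = 0.96857
Need k ≥ ln(10^-5) / ln(0.96857) = -11.5129 / -0.0319 ≈ 360.533
Smallest integer k satisfying the bound: 361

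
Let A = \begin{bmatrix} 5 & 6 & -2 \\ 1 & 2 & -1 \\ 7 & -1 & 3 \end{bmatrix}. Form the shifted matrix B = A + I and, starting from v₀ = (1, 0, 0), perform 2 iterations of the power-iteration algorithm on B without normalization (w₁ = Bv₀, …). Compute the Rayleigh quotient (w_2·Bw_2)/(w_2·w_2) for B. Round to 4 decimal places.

6.0436

B = A + I has rows (6, 6, -2); (1, 3, -1); (7, -1, 4)
w1 = Bv₀ = (6, 1, 7)
w2 = Bw1 = (28, 2, 69)
Bw2 = (42, -35, 470)
w2·Bw2 = 33536; w2·w2 = 5549; μ ≈ 33536/5549 = 6.0436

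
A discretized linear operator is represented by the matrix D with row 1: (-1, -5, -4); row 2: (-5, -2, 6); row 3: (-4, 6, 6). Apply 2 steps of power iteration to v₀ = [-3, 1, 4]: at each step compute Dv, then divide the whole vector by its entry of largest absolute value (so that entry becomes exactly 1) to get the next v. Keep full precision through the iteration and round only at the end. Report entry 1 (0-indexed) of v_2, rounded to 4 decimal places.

0.4908

Dv0 = (-18.00000, 37.00000, 42.00000); divide by 42.00000 → v1 = (-0.42857, 0.88095, 1.00000)
Dv1 = (-7.97619, 6.38095, 13.00000); divide by 13.00000 → v2 = (-0.61355, 0.49084, 1.00000)
Requested entry of v2: 268/546 = 0.4908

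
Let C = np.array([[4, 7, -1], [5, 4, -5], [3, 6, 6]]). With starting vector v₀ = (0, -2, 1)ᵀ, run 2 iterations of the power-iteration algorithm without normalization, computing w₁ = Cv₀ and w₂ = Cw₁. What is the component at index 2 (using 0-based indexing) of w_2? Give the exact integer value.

w1 = Cv₀ = (-15, -13, -6)
w2 = Cw1 = (-145, -97, -159)
The requested component of w2 is -159.

-159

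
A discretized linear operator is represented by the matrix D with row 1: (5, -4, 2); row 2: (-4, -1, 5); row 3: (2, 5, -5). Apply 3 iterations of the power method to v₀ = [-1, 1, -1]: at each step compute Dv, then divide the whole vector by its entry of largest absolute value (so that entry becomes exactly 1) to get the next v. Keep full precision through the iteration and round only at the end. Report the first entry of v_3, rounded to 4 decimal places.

Dv0 = (-11.00000, -2.00000, 8.00000); divide by -11.00000 → v1 = (1.00000, 0.18182, -0.72727)
Dv1 = (2.81818, -7.81818, 6.54545); divide by -7.81818 → v2 = (-0.36047, 1.00000, -0.83721)
Dv2 = (-7.47674, -3.74419, 8.46512); divide by 8.46512 → v3 = (-0.88324, -0.44231, 1.00000)
Requested entry of v3: -643/728 = -0.8832

-0.8832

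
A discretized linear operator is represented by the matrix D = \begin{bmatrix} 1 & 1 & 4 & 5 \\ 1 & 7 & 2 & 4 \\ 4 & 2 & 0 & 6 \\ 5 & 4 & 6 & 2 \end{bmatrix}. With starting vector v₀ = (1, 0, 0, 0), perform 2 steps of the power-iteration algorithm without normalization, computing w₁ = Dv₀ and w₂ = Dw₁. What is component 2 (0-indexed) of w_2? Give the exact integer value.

36

w1 = Dv₀ = (1, 1, 4, 5)
w2 = Dw1 = (43, 36, 36, 43)
The requested component of w2 is 36.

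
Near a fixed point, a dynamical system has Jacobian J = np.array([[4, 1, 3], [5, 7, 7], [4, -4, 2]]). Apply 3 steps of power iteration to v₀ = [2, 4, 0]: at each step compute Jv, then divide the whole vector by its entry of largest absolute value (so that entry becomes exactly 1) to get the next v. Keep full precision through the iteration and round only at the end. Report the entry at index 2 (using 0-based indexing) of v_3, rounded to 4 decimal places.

-0.7882

Jv0 = (12.00000, 38.00000, -8.00000); divide by 38.00000 → v1 = (0.31579, 1.00000, -0.21053)
Jv1 = (1.63158, 7.10526, -3.15789); divide by 7.10526 → v2 = (0.22963, 1.00000, -0.44444)
Jv2 = (0.58519, 5.03704, -3.97037); divide by 5.03704 → v3 = (0.11618, 1.00000, -0.78824)
Requested entry of v3: -1072/1360 = -0.7882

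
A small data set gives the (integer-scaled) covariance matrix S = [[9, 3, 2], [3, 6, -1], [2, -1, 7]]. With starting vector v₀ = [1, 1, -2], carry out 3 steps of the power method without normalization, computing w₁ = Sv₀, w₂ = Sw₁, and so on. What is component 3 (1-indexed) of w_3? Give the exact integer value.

-547

w1 = Sv₀ = (8, 11, -13)
w2 = Sw1 = (79, 103, -86)
w3 = Sw2 = (848, 941, -547)
The requested component of w3 is -547.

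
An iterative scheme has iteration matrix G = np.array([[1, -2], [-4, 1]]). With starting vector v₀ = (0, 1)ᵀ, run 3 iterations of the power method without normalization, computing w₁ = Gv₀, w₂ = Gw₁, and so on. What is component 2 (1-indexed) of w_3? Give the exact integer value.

w1 = Gv₀ = (-2, 1)
w2 = Gw1 = (-4, 9)
w3 = Gw2 = (-22, 25)
The requested component of w3 is 25.

25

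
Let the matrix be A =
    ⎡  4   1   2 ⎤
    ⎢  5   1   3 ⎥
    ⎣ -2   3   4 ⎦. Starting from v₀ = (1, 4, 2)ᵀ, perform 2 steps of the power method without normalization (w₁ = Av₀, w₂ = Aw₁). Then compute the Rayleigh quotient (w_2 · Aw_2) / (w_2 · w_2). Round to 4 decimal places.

w1 = Av₀ = (12, 15, 18)
w2 = Aw1 = (99, 129, 93)
Aw2 = (711, 903, 561)
w2·Aw2 = 99·711 + 129·903 + 93·561 = 239049; w2·w2 = 99·99 + 129·129 + 93·93 = 35091
λ ≈ 239049/35091 = 6.8123

λ ≈ 6.8123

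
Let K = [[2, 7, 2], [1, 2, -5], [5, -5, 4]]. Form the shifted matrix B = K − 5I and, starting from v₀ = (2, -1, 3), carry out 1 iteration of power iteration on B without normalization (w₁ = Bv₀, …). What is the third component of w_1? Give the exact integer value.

12

B = K − 5I has rows (-3, 7, 2); (1, -3, -5); (5, -5, -1)
w1 = Bv₀ = (-7, -10, 12)
Requested component of w1: 12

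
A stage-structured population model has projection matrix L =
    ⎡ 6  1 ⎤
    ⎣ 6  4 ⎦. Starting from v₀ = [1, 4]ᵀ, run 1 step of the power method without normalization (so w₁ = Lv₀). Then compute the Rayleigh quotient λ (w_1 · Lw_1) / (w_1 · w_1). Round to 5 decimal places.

6.97945

w1 = Lv₀ = (6·1 + 1·4; 6·1 + 4·4) = (10, 22)
Lw1 = (82, 148)
w1·Lw1 = 10·82 + 22·148 = 4076; w1·w1 = 10·10 + 22·22 = 584
λ ≈ 4076/584 = 6.97945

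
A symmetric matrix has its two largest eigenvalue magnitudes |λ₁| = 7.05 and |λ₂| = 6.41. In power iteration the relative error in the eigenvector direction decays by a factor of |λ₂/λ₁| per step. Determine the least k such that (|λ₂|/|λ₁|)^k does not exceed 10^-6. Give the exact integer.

146

|λ₂/λ₁| = 6.41/7.05 = 0.90922
Need k ≥ ln(10^-6) / ln(0.90922) = -13.8155 / -0.0952 ≈ 145.169
Smallest integer k satisfying the bound: 146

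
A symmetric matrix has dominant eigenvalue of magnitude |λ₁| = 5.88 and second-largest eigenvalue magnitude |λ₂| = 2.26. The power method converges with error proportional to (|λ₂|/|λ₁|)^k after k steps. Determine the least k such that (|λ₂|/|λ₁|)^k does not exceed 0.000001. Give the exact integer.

|λ₂/λ₁| = 2.26/5.88 = 0.38435
Need k ≥ ln(0.000001) / ln(0.38435) = -13.8155 / -0.9562 ≈ 14.448
Smallest integer k satisfying the bound: 15

15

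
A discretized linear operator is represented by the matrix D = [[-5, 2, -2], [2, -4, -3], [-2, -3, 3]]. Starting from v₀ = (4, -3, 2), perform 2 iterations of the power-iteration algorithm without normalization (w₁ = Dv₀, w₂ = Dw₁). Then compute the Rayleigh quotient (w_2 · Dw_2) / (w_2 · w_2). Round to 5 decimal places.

-6.11179

w1 = Dv₀ = (-30, 14, 7)
w2 = Dw1 = (164, -137, 39)
Dw2 = (-1172, 759, 200)
w2·Dw2 = 164·(-1172) + (-137)·759 + 39·200 = -288391; w2·w2 = 164·164 + (-137)·(-137) + 39·39 = 47186
λ ≈ -288391/47186 = -6.11179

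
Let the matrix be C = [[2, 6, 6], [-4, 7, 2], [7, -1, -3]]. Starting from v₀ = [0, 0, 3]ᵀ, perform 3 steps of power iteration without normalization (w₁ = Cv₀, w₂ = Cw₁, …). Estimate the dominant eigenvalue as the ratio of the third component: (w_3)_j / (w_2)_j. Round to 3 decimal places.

-1.816

w1 = Cv₀ = (18, 6, -9)
w2 = Cw1 = (18, -48, 147)
w3 = Cw2 = (630, -114, -267)
Ratio at component: -267 / 147 = -1.816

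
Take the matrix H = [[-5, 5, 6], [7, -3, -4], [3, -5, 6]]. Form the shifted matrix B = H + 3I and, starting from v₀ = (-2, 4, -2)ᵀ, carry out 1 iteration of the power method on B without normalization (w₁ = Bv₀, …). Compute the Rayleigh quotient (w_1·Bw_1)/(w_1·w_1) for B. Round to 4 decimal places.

4.3214

B = H + 3I has rows (-2, 5, 6); (7, 0, -4); (3, -5, 9)
w1 = Bv₀ = ((-2)·(-2) + 5·4 + 6·(-2); 7·(-2) + 0·4 + (-4)·(-2); 3·(-2) + (-5)·4 + 9·(-2)) = (12, -6, -44)
Bw1 = (-318, 260, -330)
w1·Bw1 = 9144; w1·w1 = 2116; μ ≈ 9144/2116 = 4.3214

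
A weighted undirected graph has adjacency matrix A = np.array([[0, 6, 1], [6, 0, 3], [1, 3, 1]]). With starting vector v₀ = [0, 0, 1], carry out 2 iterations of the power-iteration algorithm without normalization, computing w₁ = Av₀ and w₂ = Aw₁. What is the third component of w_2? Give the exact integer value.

11

w1 = Av₀ = (0·0 + 6·0 + 1·1; 6·0 + 0·0 + 3·1; 1·0 + 3·0 + 1·1) = (1, 3, 1)
w2 = Aw1 = (0·1 + 6·3 + 1·1; 6·1 + 0·3 + 3·1; 1·1 + 3·3 + 1·1) = (19, 9, 11)
The requested component of w2 is 11.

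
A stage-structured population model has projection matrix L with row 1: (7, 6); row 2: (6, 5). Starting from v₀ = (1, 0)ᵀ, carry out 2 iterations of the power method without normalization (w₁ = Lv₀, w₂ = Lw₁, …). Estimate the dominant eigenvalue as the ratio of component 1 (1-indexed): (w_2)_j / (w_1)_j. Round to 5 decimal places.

12.14286

w1 = Lv₀ = (7, 6)
w2 = Lw1 = (85, 72)
Ratio at component: 85 / 7 = 12.14286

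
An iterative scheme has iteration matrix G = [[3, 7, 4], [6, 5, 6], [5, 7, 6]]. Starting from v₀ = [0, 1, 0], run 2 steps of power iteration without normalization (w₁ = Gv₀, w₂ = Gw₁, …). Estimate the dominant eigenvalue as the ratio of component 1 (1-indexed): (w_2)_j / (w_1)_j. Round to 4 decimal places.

w1 = Gv₀ = (3·0 + 7·1 + 4·0; 6·0 + 5·1 + 6·0; 5·0 + 7·1 + 6·0) = (7, 5, 7)
w2 = Gw1 = (3·7 + 7·5 + 4·7; 6·7 + 5·5 + 6·7; 5·7 + 7·5 + 6·7) = (84, 109, 112)
Ratio at component: 84 / 7 = 12.0000

λ ≈ 12.0000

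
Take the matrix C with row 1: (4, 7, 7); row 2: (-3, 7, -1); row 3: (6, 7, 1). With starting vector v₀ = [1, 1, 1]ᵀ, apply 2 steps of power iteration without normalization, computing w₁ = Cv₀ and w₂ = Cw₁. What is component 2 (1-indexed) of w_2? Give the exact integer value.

-47

w1 = Cv₀ = (18, 3, 14)
w2 = Cw1 = (191, -47, 143)
The requested component of w2 is -47.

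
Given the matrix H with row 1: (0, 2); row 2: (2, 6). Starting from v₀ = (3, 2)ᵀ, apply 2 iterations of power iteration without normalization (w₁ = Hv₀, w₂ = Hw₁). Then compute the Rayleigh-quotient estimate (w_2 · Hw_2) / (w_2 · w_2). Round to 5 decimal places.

6.60521

w1 = Hv₀ = (4, 18)
w2 = Hw1 = (36, 116)
Hw2 = (232, 768)
w2·Hw2 = 36·232 + 116·768 = 97440; w2·w2 = 36·36 + 116·116 = 14752
λ ≈ 97440/14752 = 6.60521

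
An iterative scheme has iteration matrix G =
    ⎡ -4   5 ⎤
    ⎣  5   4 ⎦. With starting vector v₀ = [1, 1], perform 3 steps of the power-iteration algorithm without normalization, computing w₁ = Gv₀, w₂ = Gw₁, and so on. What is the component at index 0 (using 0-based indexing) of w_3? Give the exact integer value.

w1 = Gv₀ = (1, 9)
w2 = Gw1 = (41, 41)
w3 = Gw2 = (41, 369)
The requested component of w3 is 41.

41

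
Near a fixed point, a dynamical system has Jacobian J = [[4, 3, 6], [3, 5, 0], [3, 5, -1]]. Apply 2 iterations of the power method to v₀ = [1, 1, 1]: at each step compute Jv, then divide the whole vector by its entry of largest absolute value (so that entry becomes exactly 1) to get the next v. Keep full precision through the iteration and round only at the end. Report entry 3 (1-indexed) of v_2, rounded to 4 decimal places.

0.6102

Jv0 = (13.00000, 8.00000, 7.00000); divide by 13.00000 → v1 = (1.00000, 0.61538, 0.53846)
Jv1 = (9.07692, 6.07692, 5.53846); divide by 9.07692 → v2 = (1.00000, 0.66949, 0.61017)
Requested entry of v2: 72/118 = 0.6102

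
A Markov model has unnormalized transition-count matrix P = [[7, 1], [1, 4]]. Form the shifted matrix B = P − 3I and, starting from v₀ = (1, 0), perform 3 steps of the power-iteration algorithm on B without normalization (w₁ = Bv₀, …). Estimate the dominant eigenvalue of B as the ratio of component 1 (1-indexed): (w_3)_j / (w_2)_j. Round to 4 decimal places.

B = P − 3I has rows (4, 1); (1, 1)
w1 = Bv₀ = (4, 1)
w2 = Bw1 = (17, 5)
w3 = Bw2 = (73, 22)
Ratio: 73/17 = 4.2941

μ ≈ 4.2941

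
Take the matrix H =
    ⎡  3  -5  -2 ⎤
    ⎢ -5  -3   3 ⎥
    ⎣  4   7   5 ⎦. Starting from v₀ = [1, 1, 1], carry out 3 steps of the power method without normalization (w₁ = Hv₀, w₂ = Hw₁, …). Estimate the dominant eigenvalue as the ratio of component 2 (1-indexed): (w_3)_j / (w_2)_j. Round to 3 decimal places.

w1 = Hv₀ = (3·1 + (-5)·1 + (-2)·1; (-5)·1 + (-3)·1 + 3·1; 4·1 + 7·1 + 5·1) = (-4, -5, 16)
w2 = Hw1 = (3·(-4) + (-5)·(-5) + (-2)·16; (-5)·(-4) + (-3)·(-5) + 3·16; 4·(-4) + 7·(-5) + 5·16) = (-19, 83, 29)
w3 = Hw2 = (-530, -67, 650)
Ratio at component: -67 / 83 = -0.807

-0.807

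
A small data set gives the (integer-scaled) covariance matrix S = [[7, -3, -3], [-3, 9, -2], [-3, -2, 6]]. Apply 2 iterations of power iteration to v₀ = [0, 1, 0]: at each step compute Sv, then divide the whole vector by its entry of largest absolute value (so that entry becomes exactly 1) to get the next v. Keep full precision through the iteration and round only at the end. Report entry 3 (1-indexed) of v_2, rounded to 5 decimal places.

Sv0 = (-3.000000, 9.000000, -2.000000); divide by 9.000000 → v1 = (-0.333333, 1.000000, -0.222222)
Sv1 = (-4.666667, 10.444444, -2.333333); divide by 10.444444 → v2 = (-0.446809, 1.000000, -0.223404)
Requested entry of v2: -21/94 = -0.22340

-0.22340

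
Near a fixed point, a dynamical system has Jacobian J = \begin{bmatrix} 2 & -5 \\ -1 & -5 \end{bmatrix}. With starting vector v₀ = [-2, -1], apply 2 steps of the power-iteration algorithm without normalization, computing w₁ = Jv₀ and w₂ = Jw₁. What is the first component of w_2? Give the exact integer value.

-33

w1 = Jv₀ = (1, 7)
w2 = Jw1 = (-33, -36)
The requested component of w2 is -33.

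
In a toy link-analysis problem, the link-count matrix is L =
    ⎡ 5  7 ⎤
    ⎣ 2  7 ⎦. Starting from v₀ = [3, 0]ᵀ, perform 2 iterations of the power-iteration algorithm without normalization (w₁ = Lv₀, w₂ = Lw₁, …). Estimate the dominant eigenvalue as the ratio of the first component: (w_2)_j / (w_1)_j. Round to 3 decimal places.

w1 = Lv₀ = (15, 6)
w2 = Lw1 = (117, 72)
Ratio at component: 117 / 15 = 7.800

7.800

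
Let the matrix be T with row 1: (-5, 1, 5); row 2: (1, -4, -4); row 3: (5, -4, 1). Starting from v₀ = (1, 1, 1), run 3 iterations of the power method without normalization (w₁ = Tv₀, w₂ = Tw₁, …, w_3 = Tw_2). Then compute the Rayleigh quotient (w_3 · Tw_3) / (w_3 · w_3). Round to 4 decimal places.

-7.5709

w1 = Tv₀ = (1, -7, 2)
w2 = Tw1 = (-2, 21, 35)
w3 = Tw2 = (206, -226, -59)
Tw3 = (-1551, 1346, 1875)
w3·Tw3 = 206·(-1551) + (-226)·1346 + (-59)·1875 = -734327; w3·w3 = 206·206 + (-226)·(-226) + (-59)·(-59) = 96993
λ ≈ -734327/96993 = -7.5709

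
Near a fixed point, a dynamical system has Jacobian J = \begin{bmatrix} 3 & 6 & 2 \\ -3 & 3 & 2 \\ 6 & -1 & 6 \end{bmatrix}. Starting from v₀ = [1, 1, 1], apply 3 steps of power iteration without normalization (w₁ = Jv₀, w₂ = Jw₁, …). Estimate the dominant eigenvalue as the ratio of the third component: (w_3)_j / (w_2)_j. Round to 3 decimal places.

9.131

w1 = Jv₀ = (3·1 + 6·1 + 2·1; (-3)·1 + 3·1 + 2·1; 6·1 + (-1)·1 + 6·1) = (11, 2, 11)
w2 = Jw1 = (3·11 + 6·2 + 2·11; (-3)·11 + 3·2 + 2·11; 6·11 + (-1)·2 + 6·11) = (67, -5, 130)
w3 = Jw2 = (431, 44, 1187)
Ratio at component: 1187 / 130 = 9.131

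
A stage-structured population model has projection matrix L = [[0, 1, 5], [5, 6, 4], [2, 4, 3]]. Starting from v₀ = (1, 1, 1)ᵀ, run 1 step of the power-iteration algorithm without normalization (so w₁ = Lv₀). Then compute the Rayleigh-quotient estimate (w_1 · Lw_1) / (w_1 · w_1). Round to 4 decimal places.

10.5000

w1 = Lv₀ = (0·1 + 1·1 + 5·1; 5·1 + 6·1 + 4·1; 2·1 + 4·1 + 3·1) = (6, 15, 9)
Lw1 = (60, 156, 99)
w1·Lw1 = 6·60 + 15·156 + 9·99 = 3591; w1·w1 = 6·6 + 15·15 + 9·9 = 342
λ ≈ 3591/342 = 10.5000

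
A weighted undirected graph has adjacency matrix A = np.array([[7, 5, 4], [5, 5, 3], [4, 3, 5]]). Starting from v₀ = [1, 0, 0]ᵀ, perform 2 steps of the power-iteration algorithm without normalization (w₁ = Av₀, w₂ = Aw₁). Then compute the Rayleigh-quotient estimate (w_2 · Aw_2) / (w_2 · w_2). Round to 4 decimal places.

w1 = Av₀ = (7, 5, 4)
w2 = Aw1 = (90, 72, 63)
Aw2 = (1242, 999, 891)
w2·Aw2 = 90·1242 + 72·999 + 63·891 = 239841; w2·w2 = 90·90 + 72·72 + 63·63 = 17253
λ ≈ 239841/17253 = 13.9014

λ ≈ 13.9014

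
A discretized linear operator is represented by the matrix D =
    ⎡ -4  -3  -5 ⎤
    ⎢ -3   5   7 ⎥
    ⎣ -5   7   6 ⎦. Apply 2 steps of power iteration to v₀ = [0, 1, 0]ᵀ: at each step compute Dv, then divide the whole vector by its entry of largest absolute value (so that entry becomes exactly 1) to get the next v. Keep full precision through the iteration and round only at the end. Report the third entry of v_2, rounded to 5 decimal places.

1.00000

Dv0 = (-3.000000, 5.000000, 7.000000); divide by 7.000000 → v1 = (-0.428571, 0.714286, 1.000000)
Dv1 = (-5.428571, 11.857143, 13.142857); divide by 13.142857 → v2 = (-0.413043, 0.902174, 1.000000)
Requested entry of v2: 92/92 = 1.00000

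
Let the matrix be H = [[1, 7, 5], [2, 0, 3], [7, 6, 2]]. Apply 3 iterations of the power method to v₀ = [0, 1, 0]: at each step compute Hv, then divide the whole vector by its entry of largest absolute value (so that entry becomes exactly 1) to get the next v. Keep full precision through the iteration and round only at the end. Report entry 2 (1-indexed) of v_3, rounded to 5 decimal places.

Hv0 = (7.000000, 0.000000, 6.000000); divide by 7.000000 → v1 = (1.000000, 0.000000, 0.857143)
Hv1 = (5.285714, 4.571429, 8.714286); divide by 8.714286 → v2 = (0.606557, 0.524590, 1.000000)
Hv2 = (9.278689, 4.213115, 9.393443); divide by 9.393443 → v3 = (0.987784, 0.448517, 1.000000)
Requested entry of v3: 257/573 = 0.44852

0.44852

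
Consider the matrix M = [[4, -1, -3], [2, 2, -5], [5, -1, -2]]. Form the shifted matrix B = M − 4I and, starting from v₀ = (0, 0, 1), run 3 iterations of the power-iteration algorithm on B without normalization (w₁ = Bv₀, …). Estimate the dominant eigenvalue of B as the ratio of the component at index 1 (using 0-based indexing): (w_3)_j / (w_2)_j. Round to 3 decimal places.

B = M − 4I has rows (0, -1, -3); (2, -2, -5); (5, -1, -6)
w1 = Bv₀ = (0·0 + (-1)·0 + (-3)·1; 2·0 + (-2)·0 + (-5)·1; 5·0 + (-1)·0 + (-6)·1) = (-3, -5, -6)
w2 = Bw1 = (0·(-3) + (-1)·(-5) + (-3)·(-6); 2·(-3) + (-2)·(-5) + (-5)·(-6); 5·(-3) + (-1)·(-5) + (-6)·(-6)) = (23, 34, 26)
w3 = Bw2 = (-112, -152, -75)
Ratio: -152/34 = -4.471

μ ≈ -4.471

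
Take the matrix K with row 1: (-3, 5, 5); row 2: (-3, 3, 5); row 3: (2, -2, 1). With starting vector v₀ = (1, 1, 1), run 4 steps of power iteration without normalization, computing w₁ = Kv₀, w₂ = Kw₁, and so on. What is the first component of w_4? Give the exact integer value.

121

w1 = Kv₀ = (7, 5, 1)
w2 = Kw1 = (9, -1, 5)
w3 = Kw2 = (-7, -5, 25)
w4 = Kw3 = (121, 131, 21)
The requested component of w4 is 121.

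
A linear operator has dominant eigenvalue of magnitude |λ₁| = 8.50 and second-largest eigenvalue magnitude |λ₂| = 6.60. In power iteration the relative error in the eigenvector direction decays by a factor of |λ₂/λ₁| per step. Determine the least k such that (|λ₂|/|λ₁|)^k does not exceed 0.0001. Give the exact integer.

|λ₂/λ₁| = 6.60/8.50 = 0.77647
Need k ≥ ln(0.0001) / ln(0.77647) = -9.2103 / -0.2530 ≈ 36.405
Smallest integer k satisfying the bound: 37

37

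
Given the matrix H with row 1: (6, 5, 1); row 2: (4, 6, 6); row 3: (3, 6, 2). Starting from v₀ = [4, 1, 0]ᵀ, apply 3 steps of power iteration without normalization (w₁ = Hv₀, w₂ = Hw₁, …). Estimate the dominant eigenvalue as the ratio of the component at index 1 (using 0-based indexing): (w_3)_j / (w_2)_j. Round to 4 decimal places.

λ ≈ 13.6910

w1 = Hv₀ = (29, 22, 18)
w2 = Hw1 = (302, 356, 255)
w3 = Hw2 = (3847, 4874, 3552)
Ratio at component: 4874 / 356 = 13.6910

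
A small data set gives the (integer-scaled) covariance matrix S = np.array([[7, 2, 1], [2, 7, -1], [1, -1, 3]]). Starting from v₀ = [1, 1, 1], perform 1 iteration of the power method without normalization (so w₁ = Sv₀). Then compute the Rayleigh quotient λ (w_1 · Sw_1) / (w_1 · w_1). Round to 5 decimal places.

8.71098

w1 = Sv₀ = (7·1 + 2·1 + 1·1; 2·1 + 7·1 + (-1)·1; 1·1 + (-1)·1 + 3·1) = (10, 8, 3)
Sw1 = (89, 73, 11)
w1·Sw1 = 10·89 + 8·73 + 3·11 = 1507; w1·w1 = 10·10 + 8·8 + 3·3 = 173
λ ≈ 1507/173 = 8.71098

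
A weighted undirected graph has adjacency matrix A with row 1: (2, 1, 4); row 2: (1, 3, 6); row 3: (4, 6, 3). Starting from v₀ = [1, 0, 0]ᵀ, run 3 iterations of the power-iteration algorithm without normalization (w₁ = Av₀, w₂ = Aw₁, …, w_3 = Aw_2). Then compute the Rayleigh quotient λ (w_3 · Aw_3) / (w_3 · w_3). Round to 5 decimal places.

10.48825

w1 = Av₀ = (2·1 + 1·0 + 4·0; 1·1 + 3·0 + 6·0; 4·1 + 6·0 + 3·0) = (2, 1, 4)
w2 = Aw1 = (2·2 + 1·1 + 4·4; 1·2 + 3·1 + 6·4; 4·2 + 6·1 + 3·4) = (21, 29, 26)
w3 = Aw2 = (175, 264, 336)
Aw3 = (1958, 2983, 3292)
w3·Aw3 = 175·1958 + 264·2983 + 336·3292 = 2236274; w3·w3 = 175·175 + 264·264 + 336·336 = 213217
λ ≈ 2236274/213217 = 10.48825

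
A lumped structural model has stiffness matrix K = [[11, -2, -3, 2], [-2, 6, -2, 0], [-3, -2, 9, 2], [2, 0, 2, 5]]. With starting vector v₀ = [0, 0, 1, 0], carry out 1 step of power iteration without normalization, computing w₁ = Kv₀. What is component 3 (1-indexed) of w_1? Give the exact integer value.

w1 = Kv₀ = (11·0 + (-2)·0 + (-3)·1 + 2·0; (-2)·0 + 6·0 + (-2)·1 + 0·0; (-3)·0 + (-2)·0 + 9·1 + 2·0; 2·0 + 0·0 + 2·1 + 5·0) = (-3, -2, 9, 2)
The requested component of w1 is 9.

9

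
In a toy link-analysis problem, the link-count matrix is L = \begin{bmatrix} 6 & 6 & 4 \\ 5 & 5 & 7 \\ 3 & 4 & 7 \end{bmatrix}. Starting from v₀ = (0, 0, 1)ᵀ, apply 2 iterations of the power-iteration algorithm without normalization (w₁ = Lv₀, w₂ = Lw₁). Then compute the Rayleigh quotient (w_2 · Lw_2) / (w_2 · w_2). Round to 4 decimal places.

w1 = Lv₀ = (6·0 + 6·0 + 4·1; 5·0 + 5·0 + 7·1; 3·0 + 4·0 + 7·1) = (4, 7, 7)
w2 = Lw1 = (6·4 + 6·7 + 4·7; 5·4 + 5·7 + 7·7; 3·4 + 4·7 + 7·7) = (94, 104, 89)
Lw2 = (1544, 1613, 1321)
w2·Lw2 = 94·1544 + 104·1613 + 89·1321 = 430457; w2·w2 = 94·94 + 104·104 + 89·89 = 27573
λ ≈ 430457/27573 = 15.6115

λ ≈ 15.6115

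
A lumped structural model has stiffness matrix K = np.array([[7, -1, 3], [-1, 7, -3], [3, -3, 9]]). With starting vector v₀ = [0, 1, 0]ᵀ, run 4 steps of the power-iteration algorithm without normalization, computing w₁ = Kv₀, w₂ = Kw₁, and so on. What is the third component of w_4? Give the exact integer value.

w1 = Kv₀ = (7·0 + (-1)·1 + 3·0; (-1)·0 + 7·1 + (-3)·0; 3·0 + (-3)·1 + 9·0) = (-1, 7, -3)
w2 = Kw1 = (7·(-1) + (-1)·7 + 3·(-3); (-1)·(-1) + 7·7 + (-3)·(-3); 3·(-1) + (-3)·7 + 9·(-3)) = (-23, 59, -51)
w3 = Kw2 = (-373, 589, -705)
w4 = Kw3 = (-5315, 6611, -9231)
The requested component of w4 is -9231.

-9231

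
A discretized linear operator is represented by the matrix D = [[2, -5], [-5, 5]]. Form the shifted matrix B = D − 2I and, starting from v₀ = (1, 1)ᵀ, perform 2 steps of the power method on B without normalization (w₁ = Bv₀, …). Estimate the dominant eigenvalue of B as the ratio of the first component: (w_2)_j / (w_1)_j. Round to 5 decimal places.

B = D − 2I has rows (0, -5); (-5, 3)
w1 = Bv₀ = (-5, -2)
w2 = Bw1 = (10, 19)
Ratio: 10/-5 = -2.00000

μ ≈ -2.00000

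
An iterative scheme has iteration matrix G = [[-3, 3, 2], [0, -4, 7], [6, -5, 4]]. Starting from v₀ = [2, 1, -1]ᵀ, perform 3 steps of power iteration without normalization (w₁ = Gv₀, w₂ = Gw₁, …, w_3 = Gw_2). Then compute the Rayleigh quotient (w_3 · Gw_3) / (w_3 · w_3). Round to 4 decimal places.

w1 = Gv₀ = (-5, -11, 3)
w2 = Gw1 = (-12, 65, 37)
w3 = Gw2 = (305, -1, -249)
Gw3 = (-1416, -1739, 839)
w3·Gw3 = 305·(-1416) + (-1)·(-1739) + (-249)·839 = -639052; w3·w3 = 305·305 + (-1)·(-1) + (-249)·(-249) = 155027
λ ≈ -639052/155027 = -4.1222

λ ≈ -4.1222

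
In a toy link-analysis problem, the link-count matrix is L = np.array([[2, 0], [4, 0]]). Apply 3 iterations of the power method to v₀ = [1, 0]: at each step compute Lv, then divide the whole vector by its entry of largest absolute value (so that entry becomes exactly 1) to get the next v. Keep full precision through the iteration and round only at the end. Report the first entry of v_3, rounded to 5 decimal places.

0.50000

Lv0 = (2.000000, 4.000000); divide by 4.000000 → v1 = (0.500000, 1.000000)
Lv1 = (1.000000, 2.000000); divide by 2.000000 → v2 = (0.500000, 1.000000)
Lv2 = (1.000000, 2.000000); divide by 2.000000 → v3 = (0.500000, 1.000000)
Requested entry of v3: 8/16 = 0.50000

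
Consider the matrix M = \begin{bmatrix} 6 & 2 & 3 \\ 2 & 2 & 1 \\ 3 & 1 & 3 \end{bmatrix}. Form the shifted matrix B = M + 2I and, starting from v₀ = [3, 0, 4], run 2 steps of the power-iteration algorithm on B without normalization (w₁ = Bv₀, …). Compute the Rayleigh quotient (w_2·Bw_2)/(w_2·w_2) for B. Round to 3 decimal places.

10.584

B = M + 2I has rows (8, 2, 3); (2, 4, 1); (3, 1, 5)
w1 = Bv₀ = (36, 10, 29)
w2 = Bw1 = (395, 141, 263)
Bw2 = (4231, 1617, 2641)
w2·Bw2 = 2593825; w2·w2 = 245075; μ ≈ 2593825/245075 = 10.584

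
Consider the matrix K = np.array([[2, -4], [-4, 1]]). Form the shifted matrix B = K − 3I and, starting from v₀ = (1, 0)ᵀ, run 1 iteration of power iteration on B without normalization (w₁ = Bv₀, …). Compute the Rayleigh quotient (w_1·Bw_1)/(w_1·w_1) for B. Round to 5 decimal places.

μ ≈ -3.82353

B = K − 3I has rows (-1, -4); (-4, -2)
w1 = Bv₀ = ((-1)·1 + (-4)·0; (-4)·1 + (-2)·0) = (-1, -4)
Bw1 = (17, 12)
w1·Bw1 = -65; w1·w1 = 17; μ ≈ -65/17 = -3.82353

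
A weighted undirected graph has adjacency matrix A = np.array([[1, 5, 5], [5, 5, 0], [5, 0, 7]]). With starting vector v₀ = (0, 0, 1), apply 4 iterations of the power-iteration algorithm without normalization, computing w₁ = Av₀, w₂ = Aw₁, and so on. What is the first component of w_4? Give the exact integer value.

5750

w1 = Av₀ = (5, 0, 7)
w2 = Aw1 = (40, 25, 74)
w3 = Aw2 = (535, 325, 718)
w4 = Aw3 = (5750, 4300, 7701)
The requested component of w4 is 5750.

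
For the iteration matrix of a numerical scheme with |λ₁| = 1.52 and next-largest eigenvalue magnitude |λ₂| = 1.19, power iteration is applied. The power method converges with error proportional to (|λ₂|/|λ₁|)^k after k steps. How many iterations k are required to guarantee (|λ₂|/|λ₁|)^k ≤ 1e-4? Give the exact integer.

|λ₂/λ₁| = 1.19/1.52 = 0.78289
Need k ≥ ln(1e-4) / ln(0.78289) = -9.2103 / -0.2448 ≈ 37.631
Smallest integer k satisfying the bound: 38

38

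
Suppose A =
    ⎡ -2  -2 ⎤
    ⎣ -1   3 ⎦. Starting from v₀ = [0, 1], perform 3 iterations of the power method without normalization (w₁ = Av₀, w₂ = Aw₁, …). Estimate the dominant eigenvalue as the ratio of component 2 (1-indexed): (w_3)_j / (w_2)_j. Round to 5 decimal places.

w1 = Av₀ = ((-2)·0 + (-2)·1; (-1)·0 + 3·1) = (-2, 3)
w2 = Aw1 = ((-2)·(-2) + (-2)·3; (-1)·(-2) + 3·3) = (-2, 11)
w3 = Aw2 = (-18, 35)
Ratio at component: 35 / 11 = 3.18182

λ ≈ 3.18182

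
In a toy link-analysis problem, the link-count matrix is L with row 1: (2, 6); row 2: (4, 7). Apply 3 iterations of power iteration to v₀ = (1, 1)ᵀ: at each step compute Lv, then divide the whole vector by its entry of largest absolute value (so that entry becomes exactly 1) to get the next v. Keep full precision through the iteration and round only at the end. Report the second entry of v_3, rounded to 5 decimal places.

Lv0 = (8.000000, 11.000000); divide by 11.000000 → v1 = (0.727273, 1.000000)
Lv1 = (7.454545, 9.909091); divide by 9.909091 → v2 = (0.752294, 1.000000)
Lv2 = (7.504587, 10.009174); divide by 10.009174 → v3 = (0.749771, 1.000000)
Requested entry of v3: 1091/1091 = 1.00000

1.00000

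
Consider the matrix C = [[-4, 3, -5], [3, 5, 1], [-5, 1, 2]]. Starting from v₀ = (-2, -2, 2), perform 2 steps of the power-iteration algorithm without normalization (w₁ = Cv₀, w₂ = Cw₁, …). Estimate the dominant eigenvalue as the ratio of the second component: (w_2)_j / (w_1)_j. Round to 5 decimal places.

w1 = Cv₀ = ((-4)·(-2) + 3·(-2) + (-5)·2; 3·(-2) + 5·(-2) + 1·2; (-5)·(-2) + 1·(-2) + 2·2) = (-8, -14, 12)
w2 = Cw1 = ((-4)·(-8) + 3·(-14) + (-5)·12; 3·(-8) + 5·(-14) + 1·12; (-5)·(-8) + 1·(-14) + 2·12) = (-70, -82, 50)
Ratio at component: -82 / -14 = 5.85714

λ ≈ 5.85714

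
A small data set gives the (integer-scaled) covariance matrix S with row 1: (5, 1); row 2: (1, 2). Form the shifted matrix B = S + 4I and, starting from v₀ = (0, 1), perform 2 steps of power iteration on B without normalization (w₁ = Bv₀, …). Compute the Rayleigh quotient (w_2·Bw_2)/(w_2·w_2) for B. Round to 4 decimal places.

μ ≈ 7.1198

B = S + 4I has rows (9, 1); (1, 6)
w1 = Bv₀ = (1, 6)
w2 = Bw1 = (15, 37)
Bw2 = (172, 237)
w2·Bw2 = 11349; w2·w2 = 1594; μ ≈ 11349/1594 = 7.1198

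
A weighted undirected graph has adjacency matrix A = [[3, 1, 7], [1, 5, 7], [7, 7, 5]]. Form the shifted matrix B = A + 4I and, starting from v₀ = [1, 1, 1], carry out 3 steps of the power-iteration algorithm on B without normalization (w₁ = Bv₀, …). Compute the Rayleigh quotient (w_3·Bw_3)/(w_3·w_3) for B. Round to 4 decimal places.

18.9414

B = A + 4I has rows (7, 1, 7); (1, 9, 7); (7, 7, 9)
w1 = Bv₀ = (15, 17, 23)
w2 = Bw1 = (283, 329, 431)
w3 = Bw2 = (5327, 6261, 8163)
Bw3 = (100691, 118817, 154583)
w3·Bw3 = 2542155223; w3·w3 = 134211619; μ ≈ 2542155223/134211619 = 18.9414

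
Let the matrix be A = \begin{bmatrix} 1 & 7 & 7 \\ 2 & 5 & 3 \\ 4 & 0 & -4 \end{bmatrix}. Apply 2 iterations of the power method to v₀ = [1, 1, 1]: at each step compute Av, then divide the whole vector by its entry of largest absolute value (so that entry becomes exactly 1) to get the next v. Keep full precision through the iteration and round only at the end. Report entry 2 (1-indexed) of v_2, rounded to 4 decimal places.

Av0 = (15.00000, 10.00000, 0.00000); divide by 15.00000 → v1 = (1.00000, 0.66667, 0.00000)
Av1 = (5.66667, 5.33333, 4.00000); divide by 5.66667 → v2 = (1.00000, 0.94118, 0.70588)
Requested entry of v2: 80/85 = 0.9412

0.9412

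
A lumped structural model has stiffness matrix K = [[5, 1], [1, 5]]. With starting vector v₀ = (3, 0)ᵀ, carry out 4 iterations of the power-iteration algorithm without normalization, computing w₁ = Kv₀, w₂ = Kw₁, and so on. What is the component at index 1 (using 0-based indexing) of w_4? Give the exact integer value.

w1 = Kv₀ = (5·3 + 1·0; 1·3 + 5·0) = (15, 3)
w2 = Kw1 = (5·15 + 1·3; 1·15 + 5·3) = (78, 30)
w3 = Kw2 = (420, 228)
w4 = Kw3 = (2328, 1560)
The requested component of w4 is 1560.

1560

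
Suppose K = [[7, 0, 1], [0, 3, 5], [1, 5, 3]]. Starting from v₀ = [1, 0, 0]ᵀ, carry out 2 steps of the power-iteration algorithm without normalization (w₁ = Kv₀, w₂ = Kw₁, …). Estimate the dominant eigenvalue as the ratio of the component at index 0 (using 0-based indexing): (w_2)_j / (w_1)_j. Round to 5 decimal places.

w1 = Kv₀ = (7, 0, 1)
w2 = Kw1 = (50, 5, 10)
Ratio at component: 50 / 7 = 7.14286

λ ≈ 7.14286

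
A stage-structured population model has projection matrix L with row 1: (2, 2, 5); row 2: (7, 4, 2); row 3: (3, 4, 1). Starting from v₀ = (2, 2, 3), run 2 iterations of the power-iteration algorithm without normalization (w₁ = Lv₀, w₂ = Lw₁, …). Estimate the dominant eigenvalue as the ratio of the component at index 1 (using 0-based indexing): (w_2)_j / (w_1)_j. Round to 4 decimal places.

λ ≈ 10.9643

w1 = Lv₀ = (23, 28, 17)
w2 = Lw1 = (187, 307, 198)
Ratio at component: 307 / 28 = 10.9643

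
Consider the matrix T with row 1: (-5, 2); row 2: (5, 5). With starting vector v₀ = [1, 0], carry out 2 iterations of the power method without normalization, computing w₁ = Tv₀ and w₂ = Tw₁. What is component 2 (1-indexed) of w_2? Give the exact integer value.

0

w1 = Tv₀ = ((-5)·1 + 2·0; 5·1 + 5·0) = (-5, 5)
w2 = Tw1 = ((-5)·(-5) + 2·5; 5·(-5) + 5·5) = (35, 0)
The requested component of w2 is 0.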